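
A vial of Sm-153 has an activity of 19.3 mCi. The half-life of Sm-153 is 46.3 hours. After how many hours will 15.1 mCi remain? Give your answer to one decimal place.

16.4 hours

Fraction remaining = 15.1/19.3 ≈ 0.78238.
n = log₂(19.3/15.1) = ln(1.2781)/ln 2 ≈ 0.35405 half-lives.
t = n × t½ = 0.35405 × 46.3 ≈ 16.393 hours.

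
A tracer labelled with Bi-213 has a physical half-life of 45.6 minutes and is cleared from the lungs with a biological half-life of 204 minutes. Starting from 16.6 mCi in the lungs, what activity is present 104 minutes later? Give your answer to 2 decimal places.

2.40 mCi

1/t_eff = 1/t_phys + 1/t_biol = 1/45.6 + 1/204 = 0.026832 per minute.
t_eff = 45.6 × 204 / (45.6 + 204) ≈ 37.269 minutes.
Remaining = 16.6 × (1/2)^(104/37.269) = 16.6 × (1/2)^2.7905 ≈ 2.3993 mCi.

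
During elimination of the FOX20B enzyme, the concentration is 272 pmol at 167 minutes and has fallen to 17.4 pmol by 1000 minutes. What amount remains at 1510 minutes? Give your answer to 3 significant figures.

Over Δt = 1000 − 167 = 833 minutes, the level fell by a factor of 272/17.4 ≈ 15.632.
n = log₂(15.632) ≈ 3.9664 half-lives, so t½ = 833/3.9664 ≈ 210.01 minutes.
From t = 1000 to t = 1510: 17.4 × (1/2)^((1510−1000)/210.01) ≈ 3.2323 pmol.

3.23 pmol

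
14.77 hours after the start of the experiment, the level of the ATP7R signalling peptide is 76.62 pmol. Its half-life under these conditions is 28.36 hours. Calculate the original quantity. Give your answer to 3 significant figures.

110 pmol

Number of half-lives elapsed: n = 14.77/28.36 ≈ 0.5208.
A₀ = A × 2^n = 76.62 × 2^0.5208 = 76.62 × 1.4348 ≈ 109.93 pmol.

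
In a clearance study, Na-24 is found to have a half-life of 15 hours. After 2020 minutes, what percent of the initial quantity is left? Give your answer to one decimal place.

2020 minutes = 33.6667 hours.
n = 33.6667/15 ≈ 2.2444 half-lives.
Fraction remaining = (1/2)^2.2444 ≈ 0.21104, i.e. 21.104%.

21.1%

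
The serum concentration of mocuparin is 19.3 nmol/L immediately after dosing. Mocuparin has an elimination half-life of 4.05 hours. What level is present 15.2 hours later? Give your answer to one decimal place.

1.4 nmol/L

Number of half-lives: n = 15.2/4.05 ≈ 3.7531.
Remaining = 19.3 × (1/2)^3.7531 = 19.3 × 0.074167 ≈ 1.4314 nmol/L.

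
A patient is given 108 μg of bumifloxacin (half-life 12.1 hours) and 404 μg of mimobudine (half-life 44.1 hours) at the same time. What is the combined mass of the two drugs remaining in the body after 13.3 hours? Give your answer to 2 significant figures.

380 μg

bumifloxacin: 108 × (1/2)^(13.3/12.1) = 108 × (1/2)^1.0992 ≈ 50.413 μg.
mimobudine: 404 × (1/2)^(13.3/44.1) = 404 × (1/2)^0.30159 ≈ 327.79 μg.
Total = 50.413 + 327.79 ≈ 378.2 μg.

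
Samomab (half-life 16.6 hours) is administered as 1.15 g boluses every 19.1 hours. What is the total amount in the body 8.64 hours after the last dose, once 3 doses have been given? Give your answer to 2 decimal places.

1.33 g

The 3 doses were given 46.84, 27.74, 8.64 hours ago.
Total = 1.15·(1/2)^(46.84/16.6) + 1.15·(1/2)^(27.74/16.6) + 1.15·(1/2)^(8.64/16.6)
      = 0.16266 + 0.36112 + 0.80171 ≈ 1.3255 g.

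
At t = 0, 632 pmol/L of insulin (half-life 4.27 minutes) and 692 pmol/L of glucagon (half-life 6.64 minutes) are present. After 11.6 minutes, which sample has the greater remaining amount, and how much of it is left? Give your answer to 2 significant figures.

glucagon, 210 pmol/L

insulin: 632 × (1/2)^2.7166 ≈ 96.146 pmol/L.
glucagon: 692 × (1/2)^1.747 ≈ 206.16 pmol/L.
Glucagon has more remaining, at ≈ 206.16 pmol/L.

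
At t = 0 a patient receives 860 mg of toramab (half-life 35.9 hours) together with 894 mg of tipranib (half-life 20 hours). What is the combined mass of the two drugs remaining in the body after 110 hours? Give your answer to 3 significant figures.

123 mg

toramab: 860 × (1/2)^(110/35.9) = 860 × (1/2)^3.0641 ≈ 102.83 mg.
tipranib: 894 × (1/2)^(110/20) = 894 × (1/2)^5.5 ≈ 19.755 mg.
Total = 102.83 + 19.755 ≈ 122.59 mg.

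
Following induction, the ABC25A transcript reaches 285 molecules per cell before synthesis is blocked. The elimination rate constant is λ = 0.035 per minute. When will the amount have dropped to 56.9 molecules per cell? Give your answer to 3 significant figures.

t½ = ln 2 / λ = 0.69315 / 0.035 ≈ 19.804 minutes.
Fraction remaining = 56.9/285 ≈ 0.19965.
n = log₂(285/56.9) = ln(5.0088)/ln 2 ≈ 2.3245 half-lives.
t = n × t½ = 2.3245 × 19.804 ≈ 46.034 minutes.

46.0 minutes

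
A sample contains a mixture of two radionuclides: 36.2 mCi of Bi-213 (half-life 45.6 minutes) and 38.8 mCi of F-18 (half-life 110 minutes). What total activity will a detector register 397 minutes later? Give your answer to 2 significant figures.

3.3 mCi

Bi-213: 36.2 × (1/2)^(397/45.6) = 36.2 × (1/2)^8.7061 ≈ 0.086676 mCi.
F-18: 38.8 × (1/2)^(397/110) = 38.8 × (1/2)^3.6091 ≈ 3.1797 mCi.
Total = 0.086676 + 3.1797 ≈ 3.2664 mCi.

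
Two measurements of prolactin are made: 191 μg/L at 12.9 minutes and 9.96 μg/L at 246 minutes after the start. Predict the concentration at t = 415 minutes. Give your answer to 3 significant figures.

Over Δt = 246 − 12.9 = 233.1 minutes, the level fell by a factor of 191/9.96 ≈ 19.177.
n = log₂(19.177) ≈ 4.2613 half-lives, so t½ = 233.1/4.2613 ≈ 54.702 minutes.
From t = 246 to t = 415: 9.96 × (1/2)^((415−246)/54.702) ≈ 1.1701 μg/L.

1.17 μg/L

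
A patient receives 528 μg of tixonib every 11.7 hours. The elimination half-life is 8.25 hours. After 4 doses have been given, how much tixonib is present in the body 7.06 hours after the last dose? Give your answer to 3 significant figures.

457 μg

The 4 doses were given 42.16, 30.46, 18.76, 7.06 hours ago.
Total = 528·(1/2)^(42.16/8.25) + 528·(1/2)^(30.46/8.25) + 528·(1/2)^(18.76/8.25) + 528·(1/2)^(7.06/8.25)
      = 15.285 + 40.85 + 109.17 + 291.76 ≈ 457.07 μg.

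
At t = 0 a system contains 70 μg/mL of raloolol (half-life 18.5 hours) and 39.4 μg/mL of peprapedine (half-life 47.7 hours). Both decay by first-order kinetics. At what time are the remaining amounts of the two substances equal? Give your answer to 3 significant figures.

25.1 hours

Set 70·(1/2)^(t/18.5) = 39.4·(1/2)^(t/47.7).
Taking log₂: log₂(70/39.4) = t·(1/18.5 − 1/47.7).
log₂(1.7766) = 0.82916; 1/18.5 − 1/47.7 = 0.03309.
t = 0.82916 / 0.03309 ≈ 25.058 hours.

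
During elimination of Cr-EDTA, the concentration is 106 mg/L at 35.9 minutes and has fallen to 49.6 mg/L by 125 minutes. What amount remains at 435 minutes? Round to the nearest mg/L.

4 mg/L

Over Δt = 125 − 35.9 = 89.1 minutes, the level fell by a factor of 106/49.6 ≈ 2.1371.
n = log₂(2.1371) ≈ 1.0957 half-lives, so t½ = 89.1/1.0957 ≈ 81.321 minutes.
From t = 125 to t = 435: 49.6 × (1/2)^((435−125)/81.321) ≈ 3.5314 mg/L.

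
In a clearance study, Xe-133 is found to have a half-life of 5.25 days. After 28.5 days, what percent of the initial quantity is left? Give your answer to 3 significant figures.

n = 28.5/5.25 ≈ 5.4286 half-lives.
Fraction remaining = (1/2)^5.4286 ≈ 0.023219, i.e. 2.3219%.

2.32%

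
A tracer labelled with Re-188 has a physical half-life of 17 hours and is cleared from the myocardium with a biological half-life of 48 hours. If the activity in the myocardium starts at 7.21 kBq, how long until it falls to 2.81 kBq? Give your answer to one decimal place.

1/t_eff = 1/t_phys + 1/t_biol = 1/17 + 1/48 = 0.079657 per hour.
t_eff = 17 × 48 / (17 + 48) ≈ 12.554 hours.
n = log₂(7.21/2.81) ≈ 1.3594; t = 1.3594 × 12.554 ≈ 17.066 hours.

17.1 hours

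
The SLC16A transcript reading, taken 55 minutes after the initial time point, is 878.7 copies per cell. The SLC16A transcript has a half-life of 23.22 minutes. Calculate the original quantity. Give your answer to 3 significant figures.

Number of half-lives elapsed: n = 55/23.22 ≈ 2.3686.
A₀ = A × 2^n = 878.7 × 2^2.3686 = 878.7 × 5.1646 ≈ 4538.1 copies per cell.

4540 copies per cell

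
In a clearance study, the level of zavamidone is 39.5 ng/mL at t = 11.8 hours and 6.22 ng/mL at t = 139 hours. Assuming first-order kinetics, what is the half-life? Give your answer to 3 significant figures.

47.7 hours

Over Δt = 139 − 11.8 = 127.2 hours, the level fell by a factor of 39.5/6.22 ≈ 6.3505.
n = log₂(6.3505) ≈ 2.6669 half-lives, so t½ = 127.2/2.6669 ≈ 47.696 hours.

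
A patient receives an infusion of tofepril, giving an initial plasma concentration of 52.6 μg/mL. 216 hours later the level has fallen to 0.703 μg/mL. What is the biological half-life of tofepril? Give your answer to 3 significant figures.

A/A₀ = 0.703/52.6 ≈ 0.013365.
n = log₂(74.822) ≈ 6.2254 half-lives elapsed in 216 hours.
t½ = 216/6.2254 ≈ 34.697 hours.

34.7 hours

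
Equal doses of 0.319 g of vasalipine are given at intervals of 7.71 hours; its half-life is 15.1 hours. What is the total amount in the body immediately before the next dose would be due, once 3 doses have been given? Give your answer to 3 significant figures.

0.491 g

The 3 doses were given 23.13, 15.42, 7.71 hours ago.
Total = 0.319·(1/2)^(23.13/15.1) + 0.319·(1/2)^(15.42/15.1) + 0.319·(1/2)^(7.71/15.1)
      = 0.11033 + 0.15717 + 0.22392 ≈ 0.49142 g.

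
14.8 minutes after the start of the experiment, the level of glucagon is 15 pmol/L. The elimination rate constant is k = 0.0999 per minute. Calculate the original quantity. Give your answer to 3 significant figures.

65.8 pmol/L

t½ = ln 2 / k = 0.69315 / 0.0999 ≈ 6.9384 minutes.
Number of half-lives elapsed: n = 14.8/6.9384 ≈ 2.1331.
A₀ = A × 2^n = 15 × 2^2.1331 = 15 × 4.3864 ≈ 65.797 pmol/L.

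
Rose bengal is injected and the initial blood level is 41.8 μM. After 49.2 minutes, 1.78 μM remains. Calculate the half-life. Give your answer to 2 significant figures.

11 minutes

A/A₀ = 1.78/41.8 ≈ 0.042584.
n = log₂(23.483) ≈ 4.5536 half-lives elapsed in 49.2 minutes.
t½ = 49.2/4.5536 ≈ 10.805 minutes.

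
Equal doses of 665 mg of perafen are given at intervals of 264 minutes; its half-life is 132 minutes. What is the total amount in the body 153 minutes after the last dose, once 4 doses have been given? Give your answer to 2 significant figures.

400 mg

The 4 doses were given 945, 681, 417, 153 minutes ago.
Total = 665·(1/2)^(945/132) + 665·(1/2)^(681/132) + 665·(1/2)^(417/132) + 665·(1/2)^(153/132)
      = 4.6529 + 18.611 + 74.446 + 297.78 ≈ 395.49 mg.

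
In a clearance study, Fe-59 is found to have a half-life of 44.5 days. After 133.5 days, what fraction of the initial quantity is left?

0.125

n = 133.5/44.5 ≈ 3 half-lives.
Fraction remaining = (1/2)^3 ≈ 0.125.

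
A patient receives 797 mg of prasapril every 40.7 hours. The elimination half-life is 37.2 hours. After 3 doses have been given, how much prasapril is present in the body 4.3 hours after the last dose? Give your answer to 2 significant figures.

1200 mg

The 3 doses were given 85.7, 45, 4.3 hours ago.
Total = 797·(1/2)^(85.7/37.2) + 797·(1/2)^(45/37.2) + 797·(1/2)^(4.3/37.2)
      = 161.42 + 344.6 + 735.63 ≈ 1241.6 mg.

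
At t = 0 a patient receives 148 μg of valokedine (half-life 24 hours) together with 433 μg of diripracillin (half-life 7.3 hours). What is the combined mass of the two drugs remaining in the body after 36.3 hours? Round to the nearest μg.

66 μg

valokedine: 148 × (1/2)^(36.3/24) = 148 × (1/2)^1.5125 ≈ 51.874 μg.
diripracillin: 433 × (1/2)^(36.3/7.3) = 433 × (1/2)^4.9726 ≈ 13.791 μg.
Total = 51.874 + 13.791 ≈ 65.665 μg.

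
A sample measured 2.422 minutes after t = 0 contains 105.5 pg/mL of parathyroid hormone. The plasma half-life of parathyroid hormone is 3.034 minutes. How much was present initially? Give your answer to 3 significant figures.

Number of half-lives elapsed: n = 2.422/3.034 ≈ 0.79829.
A₀ = A × 2^n = 105.5 × 2^0.79829 = 105.5 × 1.739 ≈ 183.47 pg/mL.

183 pg/mL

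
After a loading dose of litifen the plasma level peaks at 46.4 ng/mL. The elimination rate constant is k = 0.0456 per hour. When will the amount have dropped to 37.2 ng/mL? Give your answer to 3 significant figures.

4.85 hours

t½ = ln 2 / k = 0.69315 / 0.0456 ≈ 15.201 hours.
Fraction remaining = 37.2/46.4 ≈ 0.80172.
n = log₂(46.4/37.2) = ln(1.2473)/ln 2 ≈ 0.31882 half-lives.
t = n × t½ = 0.31882 × 15.201 ≈ 4.8463 hours.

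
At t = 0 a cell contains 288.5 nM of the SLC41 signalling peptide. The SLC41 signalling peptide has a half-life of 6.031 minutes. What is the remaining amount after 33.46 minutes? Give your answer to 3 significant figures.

Number of half-lives: n = 33.46/6.031 ≈ 5.548.
Remaining = 288.5 × (1/2)^5.548 = 288.5 × 0.021374 ≈ 6.1664 nM.

6.17 nM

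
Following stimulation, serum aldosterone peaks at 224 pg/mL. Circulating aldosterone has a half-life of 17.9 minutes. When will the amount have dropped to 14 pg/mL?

71.6 minutes

14/224 = 1/16, so 4 half-lives have elapsed.
t = 4 × 17.9 = 71.6 minutes.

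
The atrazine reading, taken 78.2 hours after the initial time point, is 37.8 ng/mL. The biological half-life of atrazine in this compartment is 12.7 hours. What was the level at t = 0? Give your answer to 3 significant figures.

2700 ng/mL

Number of half-lives elapsed: n = 78.2/12.7 ≈ 6.1575.
A₀ = A × 2^n = 37.8 × 2^6.1575 = 37.8 × 71.382 ≈ 2698.2 ng/mL.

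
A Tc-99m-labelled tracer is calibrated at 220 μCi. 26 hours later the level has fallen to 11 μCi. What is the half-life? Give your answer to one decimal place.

6.0 hours

A/A₀ = 11/220 ≈ 0.05.
n = log₂(20) ≈ 4.3219 half-lives elapsed in 26 hours.
t½ = 26/4.3219 ≈ 6.0158 hours.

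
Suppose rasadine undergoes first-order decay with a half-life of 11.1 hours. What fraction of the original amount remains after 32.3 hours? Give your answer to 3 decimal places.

n = 32.3/11.1 ≈ 2.9099 half-lives.
Fraction remaining = (1/2)^2.9099 ≈ 0.13305.

0.133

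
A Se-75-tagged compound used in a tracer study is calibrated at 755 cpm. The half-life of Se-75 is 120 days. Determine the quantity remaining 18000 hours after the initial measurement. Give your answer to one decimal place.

9.9 cpm

Convert the elapsed time: 18000 hours = 750 days.
Number of half-lives: n = 750/120 ≈ 6.25.
Remaining = 755 × (1/2)^6.25 = 755 × 0.013139 ≈ 9.9199 cpm.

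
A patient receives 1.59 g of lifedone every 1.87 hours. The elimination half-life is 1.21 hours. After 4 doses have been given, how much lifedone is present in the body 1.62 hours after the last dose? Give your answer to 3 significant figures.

The 4 doses were given 7.23, 5.36, 3.49, 1.62 hours ago.
Total = 1.59·(1/2)^(7.23/1.21) + 1.59·(1/2)^(5.36/1.21) + 1.59·(1/2)^(3.49/1.21) + 1.59·(1/2)^(1.62/1.21)
      = 0.025274 + 0.073775 + 0.21535 + 0.62859 ≈ 0.94298 g.

0.943 g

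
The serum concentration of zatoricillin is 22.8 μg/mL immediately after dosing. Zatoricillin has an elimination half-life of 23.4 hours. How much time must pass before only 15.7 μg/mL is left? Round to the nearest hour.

Fraction remaining = 15.7/22.8 ≈ 0.6886.
n = log₂(22.8/15.7) = ln(1.4522)/ln 2 ≈ 0.53827 half-lives.
t = n × t½ = 0.53827 × 23.4 ≈ 12.596 hours.

13 hours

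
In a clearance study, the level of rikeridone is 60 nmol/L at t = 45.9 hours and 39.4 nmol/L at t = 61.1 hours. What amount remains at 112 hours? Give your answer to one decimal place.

Over Δt = 61.1 − 45.9 = 15.2 hours, the level fell by a factor of 60/39.4 ≈ 1.5228.
n = log₂(1.5228) ≈ 0.60677 half-lives, so t½ = 15.2/0.60677 ≈ 25.051 hours.
From t = 61.1 to t = 112: 39.4 × (1/2)^((112−61.1)/25.051) ≈ 9.6348 nmol/L.

9.6 nmol/L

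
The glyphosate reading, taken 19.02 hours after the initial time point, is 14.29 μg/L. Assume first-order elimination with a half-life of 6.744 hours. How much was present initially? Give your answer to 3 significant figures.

101 μg/L

Number of half-lives elapsed: n = 19.02/6.744 ≈ 2.8203.
A₀ = A × 2^n = 14.29 × 2^2.8203 = 14.29 × 7.063 ≈ 100.93 μg/L.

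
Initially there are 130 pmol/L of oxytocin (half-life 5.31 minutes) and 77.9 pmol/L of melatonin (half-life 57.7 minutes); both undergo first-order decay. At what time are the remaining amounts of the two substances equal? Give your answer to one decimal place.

4.3 minutes

Set 130·(1/2)^(t/5.31) = 77.9·(1/2)^(t/57.7).
Taking log₂: log₂(130/77.9) = t·(1/5.31 − 1/57.7).
log₂(1.6688) = 0.73882; 1/5.31 − 1/57.7 = 0.17099.
t = 0.73882 / 0.17099 ≈ 4.3207 minutes.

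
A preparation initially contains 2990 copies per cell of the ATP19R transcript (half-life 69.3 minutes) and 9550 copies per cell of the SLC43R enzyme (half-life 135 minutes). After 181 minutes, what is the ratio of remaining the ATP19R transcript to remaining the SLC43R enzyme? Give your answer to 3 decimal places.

ATP19R transcript: 2990 × (1/2)^(181/69.3) = 2990 × (1/2)^2.6118 ≈ 489.14 copies per cell.
SLC43R enzyme: 9550 × (1/2)^(181/135) = 9550 × (1/2)^1.3407 ≈ 3770.5 copies per cell.
Ratio ≈ 489.14 / 3770.5 ≈ 0.12973.

0.130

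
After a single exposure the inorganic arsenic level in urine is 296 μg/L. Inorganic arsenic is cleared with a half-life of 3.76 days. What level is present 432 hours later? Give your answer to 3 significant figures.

10.7 μg/L

Convert the elapsed time: 432 hours = 18 days.
Number of half-lives: n = 18/3.76 ≈ 4.7872.
Remaining = 296 × (1/2)^4.7872 = 296 × 0.036216 ≈ 10.72 μg/L.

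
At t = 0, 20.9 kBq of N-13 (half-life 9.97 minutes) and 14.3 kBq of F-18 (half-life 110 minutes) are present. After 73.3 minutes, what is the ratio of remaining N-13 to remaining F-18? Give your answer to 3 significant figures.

0.0142

N-13: 20.9 × (1/2)^(73.3/9.97) = 20.9 × (1/2)^7.3521 ≈ 0.12793 kBq.
F-18: 14.3 × (1/2)^(73.3/110) = 14.3 × (1/2)^0.66636 ≈ 9.0103 kBq.
Ratio ≈ 0.12793 / 9.0103 ≈ 0.014198.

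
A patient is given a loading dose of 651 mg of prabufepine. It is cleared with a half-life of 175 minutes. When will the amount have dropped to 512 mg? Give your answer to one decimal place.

60.6 minutes

Fraction remaining = 512/651 ≈ 0.78648.
n = log₂(651/512) = ln(1.2715)/ln 2 ≈ 0.34651 half-lives.
t = n × t½ = 0.34651 × 175 ≈ 60.64 minutes.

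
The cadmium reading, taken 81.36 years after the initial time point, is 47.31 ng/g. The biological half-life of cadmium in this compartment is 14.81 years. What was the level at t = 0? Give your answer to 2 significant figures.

Number of half-lives elapsed: n = 81.36/14.81 ≈ 5.4936.
A₀ = A × 2^n = 47.31 × 2^5.4936 = 47.31 × 45.054 ≈ 2131.5 ng/g.

2100 ng/g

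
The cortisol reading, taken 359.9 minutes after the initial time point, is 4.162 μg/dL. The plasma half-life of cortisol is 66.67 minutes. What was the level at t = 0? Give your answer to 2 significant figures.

180 μg/dL

Number of half-lives elapsed: n = 359.9/66.67 ≈ 5.3982.
A₀ = A × 2^n = 4.162 × 2^5.3982 = 4.162 × 42.172 ≈ 175.52 μg/dL.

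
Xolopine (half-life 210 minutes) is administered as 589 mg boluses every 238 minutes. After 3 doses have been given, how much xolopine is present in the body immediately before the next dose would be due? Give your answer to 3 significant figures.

447 mg

The 3 doses were given 714, 476, 238 minutes ago.
Total = 589·(1/2)^(714/210) + 589·(1/2)^(476/210) + 589·(1/2)^(238/210)
      = 55.797 + 122.4 + 268.5 ≈ 446.7 mg.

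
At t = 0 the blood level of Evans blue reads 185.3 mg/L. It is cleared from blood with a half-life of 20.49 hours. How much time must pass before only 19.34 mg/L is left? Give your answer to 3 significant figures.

66.8 hours

Fraction remaining = 19.34/185.3 ≈ 0.10437.
n = log₂(185.3/19.34) = ln(9.5812)/ln 2 ≈ 3.2602 half-lives.
t = n × t½ = 3.2602 × 20.49 ≈ 66.802 hours.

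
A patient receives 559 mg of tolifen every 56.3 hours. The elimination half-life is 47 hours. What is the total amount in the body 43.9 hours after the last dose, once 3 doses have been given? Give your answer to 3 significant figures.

476 mg

The 3 doses were given 156.5, 100.2, 43.9 hours ago.
Total = 559·(1/2)^(156.5/47) + 559·(1/2)^(100.2/47) + 559·(1/2)^(43.9/47)
      = 55.596 + 127.54 + 292.57 ≈ 475.71 mg.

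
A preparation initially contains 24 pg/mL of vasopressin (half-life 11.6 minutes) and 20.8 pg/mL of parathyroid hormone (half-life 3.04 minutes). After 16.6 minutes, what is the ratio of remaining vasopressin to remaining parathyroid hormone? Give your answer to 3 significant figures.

18.8

vasopressin: 24 × (1/2)^(16.6/11.6) = 24 × (1/2)^1.431 ≈ 8.9008 pg/mL.
parathyroid hormone: 20.8 × (1/2)^(16.6/3.04) = 20.8 × (1/2)^5.4605 ≈ 0.47237 pg/mL.
Ratio ≈ 8.9008 / 0.47237 ≈ 18.843.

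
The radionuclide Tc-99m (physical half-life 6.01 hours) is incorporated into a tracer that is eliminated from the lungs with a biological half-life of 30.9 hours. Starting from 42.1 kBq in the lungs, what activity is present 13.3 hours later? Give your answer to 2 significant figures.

1/t_eff = 1/t_phys + 1/t_biol = 1/6.01 + 1/30.9 = 0.19875 per hour.
t_eff = 6.01 × 30.9 / (6.01 + 30.9) ≈ 5.0314 hours.
Remaining = 42.1 × (1/2)^(13.3/5.0314) = 42.1 × (1/2)^2.6434 ≈ 6.7381 kBq.

6.7 kBq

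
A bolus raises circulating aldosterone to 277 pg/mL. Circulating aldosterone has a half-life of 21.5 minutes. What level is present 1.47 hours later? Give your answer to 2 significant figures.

16 pg/mL

Convert the elapsed time: 1.47 hours = 88.2 minutes.
Number of half-lives: n = 88.2/21.5 ≈ 4.1023.
Remaining = 277 × (1/2)^4.1023 = 277 × 0.058221 ≈ 16.127 pg/mL.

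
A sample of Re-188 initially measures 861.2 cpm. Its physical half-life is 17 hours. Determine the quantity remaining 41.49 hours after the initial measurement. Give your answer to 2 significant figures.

Number of half-lives: n = 41.49/17 ≈ 2.4406.
Remaining = 861.2 × (1/2)^2.4406 = 861.2 × 0.18421 ≈ 158.64 cpm.

160 cpm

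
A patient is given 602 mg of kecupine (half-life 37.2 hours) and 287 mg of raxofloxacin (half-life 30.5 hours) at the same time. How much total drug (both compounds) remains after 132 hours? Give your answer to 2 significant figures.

kecupine: 602 × (1/2)^(132/37.2) = 602 × (1/2)^3.5484 ≈ 51.455 mg.
raxofloxacin: 287 × (1/2)^(132/30.5) = 287 × (1/2)^4.3279 ≈ 14.291 mg.
Total = 51.455 + 14.291 ≈ 65.746 mg.

66 mg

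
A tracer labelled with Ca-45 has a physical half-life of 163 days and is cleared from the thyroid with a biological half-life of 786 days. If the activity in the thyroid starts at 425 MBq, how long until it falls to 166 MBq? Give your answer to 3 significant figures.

1/t_eff = 1/t_phys + 1/t_biol = 1/163 + 1/786 = 0.0074072 per day.
t_eff = 163 × 786 / (163 + 786) ≈ 135 days.
n = log₂(425/166) ≈ 1.3563; t = 1.3563 × 135 ≈ 183.1 days.

183 days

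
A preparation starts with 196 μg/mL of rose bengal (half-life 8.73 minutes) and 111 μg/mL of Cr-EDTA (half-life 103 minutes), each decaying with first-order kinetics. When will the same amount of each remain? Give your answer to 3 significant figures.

7.82 minutes

Set 196·(1/2)^(t/8.73) = 111·(1/2)^(t/103).
Taking log₂: log₂(196/111) = t·(1/8.73 − 1/103).
log₂(1.7658) = 0.82029; 1/8.73 − 1/103 = 0.10484.
t = 0.82029 / 0.10484 ≈ 7.8243 minutes.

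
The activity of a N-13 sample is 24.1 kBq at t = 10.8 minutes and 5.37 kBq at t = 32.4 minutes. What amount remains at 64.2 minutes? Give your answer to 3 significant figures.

Over Δt = 32.4 − 10.8 = 21.6 minutes, the level fell by a factor of 24.1/5.37 ≈ 4.4879.
n = log₂(4.4879) ≈ 2.166 half-lives, so t½ = 21.6/2.166 ≈ 9.9721 minutes.
From t = 32.4 to t = 64.2: 5.37 × (1/2)^((64.2−32.4)/9.9721) ≈ 0.58887 kBq.

0.589 kBq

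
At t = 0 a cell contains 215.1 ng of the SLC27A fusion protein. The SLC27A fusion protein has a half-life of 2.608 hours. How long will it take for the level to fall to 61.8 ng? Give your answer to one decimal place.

Fraction remaining = 61.8/215.1 ≈ 0.28731.
n = log₂(215.1/61.8) = ln(3.4806)/ln 2 ≈ 1.7993 half-lives.
t = n × t½ = 1.7993 × 2.608 ≈ 4.6926 hours.

4.7 hours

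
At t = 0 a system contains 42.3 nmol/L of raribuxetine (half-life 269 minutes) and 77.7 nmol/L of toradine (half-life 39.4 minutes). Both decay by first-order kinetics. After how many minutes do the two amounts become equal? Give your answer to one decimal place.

Set 42.3·(1/2)^(t/269) = 77.7·(1/2)^(t/39.4).
Taking log₂: log₂(42.3/77.7) = t·(1/269 − 1/39.4).
log₂(0.5444) = -0.87726; 1/269 − 1/39.4 = -0.021663.
t = -0.87726 / -0.021663 ≈ 40.495 minutes.

40.5 minutes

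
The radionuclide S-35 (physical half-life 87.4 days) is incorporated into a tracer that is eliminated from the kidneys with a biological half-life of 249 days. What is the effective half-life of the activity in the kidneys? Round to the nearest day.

1/t_eff = 1/t_phys + 1/t_biol = 1/87.4 + 1/249 = 0.015458 per day.
t_eff = 87.4 × 249 / (87.4 + 249) ≈ 64.693 days.

65 days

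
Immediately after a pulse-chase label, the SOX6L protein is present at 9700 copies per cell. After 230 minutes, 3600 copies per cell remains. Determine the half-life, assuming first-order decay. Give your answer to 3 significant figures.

161 minutes

A/A₀ = 3600/9700 ≈ 0.37113.
n = log₂(2.6944) ≈ 1.43 half-lives elapsed in 230 minutes.
t½ = 230/1.43 ≈ 160.84 minutes.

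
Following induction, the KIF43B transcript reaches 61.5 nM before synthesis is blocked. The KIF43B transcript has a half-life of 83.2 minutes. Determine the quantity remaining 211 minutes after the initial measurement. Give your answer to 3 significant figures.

Number of half-lives: n = 211/83.2 ≈ 2.5361.
Remaining = 61.5 × (1/2)^2.5361 = 61.5 × 0.17241 ≈ 10.603 nM.

10.6 nM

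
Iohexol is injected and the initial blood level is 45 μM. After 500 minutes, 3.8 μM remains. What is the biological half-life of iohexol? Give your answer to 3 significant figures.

A/A₀ = 3.8/45 ≈ 0.084444.
n = log₂(11.842) ≈ 3.5659 half-lives elapsed in 500 minutes.
t½ = 500/3.5659 ≈ 140.22 minutes.

140 minutes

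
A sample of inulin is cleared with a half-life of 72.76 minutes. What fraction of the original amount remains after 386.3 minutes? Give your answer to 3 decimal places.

0.025

n = 386.3/72.76 ≈ 5.3092 half-lives.
Fraction remaining = (1/2)^5.3092 ≈ 0.025221.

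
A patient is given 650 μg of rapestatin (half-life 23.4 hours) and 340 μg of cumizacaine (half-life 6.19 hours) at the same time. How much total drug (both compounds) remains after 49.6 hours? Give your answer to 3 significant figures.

rapestatin: 650 × (1/2)^(49.6/23.4) = 650 × (1/2)^2.1197 ≈ 149.57 μg.
cumizacaine: 340 × (1/2)^(49.6/6.19) = 340 × (1/2)^8.0129 ≈ 1.3163 μg.
Total = 149.57 + 1.3163 ≈ 150.88 μg.

151 μg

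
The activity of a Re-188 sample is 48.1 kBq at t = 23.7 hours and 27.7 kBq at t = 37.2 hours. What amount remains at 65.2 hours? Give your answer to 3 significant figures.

8.82 kBq

Over Δt = 37.2 − 23.7 = 13.5 hours, the level fell by a factor of 48.1/27.7 ≈ 1.7365.
n = log₂(1.7365) ≈ 0.79615 half-lives, so t½ = 13.5/0.79615 ≈ 16.957 hours.
From t = 37.2 to t = 65.2: 27.7 × (1/2)^((65.2−37.2)/16.957) ≈ 8.8185 kBq.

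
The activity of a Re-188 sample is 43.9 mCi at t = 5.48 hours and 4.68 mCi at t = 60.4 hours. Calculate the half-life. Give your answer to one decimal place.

17.0 hours

Over Δt = 60.4 − 5.48 = 54.92 hours, the level fell by a factor of 43.9/4.68 ≈ 9.3803.
n = log₂(9.3803) ≈ 3.2296 half-lives, so t½ = 54.92/3.2296 ≈ 17.005 hours.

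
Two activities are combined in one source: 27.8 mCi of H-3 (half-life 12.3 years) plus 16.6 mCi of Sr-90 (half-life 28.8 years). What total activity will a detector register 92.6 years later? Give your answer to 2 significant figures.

H-3: 27.8 × (1/2)^(92.6/12.3) = 27.8 × (1/2)^7.5285 ≈ 0.15058 mCi.
Sr-90: 16.6 × (1/2)^(92.6/28.8) = 16.6 × (1/2)^3.2153 ≈ 1.7874 mCi.
Total = 0.15058 + 1.7874 ≈ 1.9379 mCi.

1.9 mCi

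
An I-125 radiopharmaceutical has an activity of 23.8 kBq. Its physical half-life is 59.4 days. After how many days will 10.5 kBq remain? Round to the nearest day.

Fraction remaining = 10.5/23.8 ≈ 0.44118.
n = log₂(23.8/10.5) = ln(2.2667)/ln 2 ≈ 1.1806 half-lives.
t = n × t½ = 1.1806 × 59.4 ≈ 70.126 days.

70 days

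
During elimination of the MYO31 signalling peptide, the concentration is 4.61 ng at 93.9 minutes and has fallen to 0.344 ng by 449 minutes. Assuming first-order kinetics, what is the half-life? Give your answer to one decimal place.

Over Δt = 449 − 93.9 = 355.1 minutes, the level fell by a factor of 4.61/0.344 ≈ 13.401.
n = log₂(13.401) ≈ 3.7443 half-lives, so t½ = 355.1/3.7443 ≈ 94.838 minutes.

94.8 minutes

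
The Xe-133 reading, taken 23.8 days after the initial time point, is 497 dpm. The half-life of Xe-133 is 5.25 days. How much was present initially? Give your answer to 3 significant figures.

Number of half-lives elapsed: n = 23.8/5.25 ≈ 4.5333.
A₀ = A × 2^n = 497 × 2^4.5333 = 497 × 23.156 ≈ 11509 dpm.

11500 dpm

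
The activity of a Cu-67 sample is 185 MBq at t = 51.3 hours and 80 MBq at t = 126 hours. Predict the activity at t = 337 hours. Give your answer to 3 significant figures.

7.49 MBq

Over Δt = 126 − 51.3 = 74.7 hours, the level fell by a factor of 185/80 ≈ 2.3125.
n = log₂(2.3125) ≈ 1.2095 half-lives, so t½ = 74.7/1.2095 ≈ 61.763 hours.
From t = 126 to t = 337: 80 × (1/2)^((337−126)/61.763) ≈ 7.4936 MBq.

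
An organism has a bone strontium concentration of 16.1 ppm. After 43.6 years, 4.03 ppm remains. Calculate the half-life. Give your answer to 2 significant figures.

A/A₀ = 4.03/16.1 ≈ 0.25031.
n = log₂(3.995) ≈ 1.9982 half-lives elapsed in 43.6 years.
t½ = 43.6/1.9982 ≈ 21.82 years.

22 years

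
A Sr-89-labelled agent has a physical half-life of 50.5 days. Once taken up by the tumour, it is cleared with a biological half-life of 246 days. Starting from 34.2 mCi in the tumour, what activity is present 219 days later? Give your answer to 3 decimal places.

0.913 mCi

1/t_eff = 1/t_phys + 1/t_biol = 1/50.5 + 1/246 = 0.023867 per day.
t_eff = 50.5 × 246 / (50.5 + 246) ≈ 41.899 days.
Remaining = 34.2 × (1/2)^(219/41.899) = 34.2 × (1/2)^5.2269 ≈ 0.91323 mCi.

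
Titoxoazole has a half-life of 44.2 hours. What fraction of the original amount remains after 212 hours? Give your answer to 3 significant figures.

0.0360

n = 212/44.2 ≈ 4.7964 half-lives.
Fraction remaining = (1/2)^4.7964 ≈ 0.035987.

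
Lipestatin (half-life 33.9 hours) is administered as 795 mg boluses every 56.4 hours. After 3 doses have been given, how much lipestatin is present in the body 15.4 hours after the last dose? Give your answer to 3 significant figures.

The 3 doses were given 128.2, 71.8, 15.4 hours ago.
Total = 795·(1/2)^(128.2/33.9) + 795·(1/2)^(71.8/33.9) + 795·(1/2)^(15.4/33.9)
      = 57.804 + 183.14 + 580.25 ≈ 821.2 mg.

821 mg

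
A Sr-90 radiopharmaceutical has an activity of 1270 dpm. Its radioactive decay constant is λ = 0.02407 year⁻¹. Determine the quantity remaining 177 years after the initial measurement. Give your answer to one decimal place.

t½ = ln 2 / λ = 0.69315 / 0.02407 ≈ 28.797 years.
Number of half-lives: n = 177/28.797 ≈ 6.1464.
Remaining = 1270 × (1/2)^6.1464 = 1270 × 0.014117 ≈ 17.928 dpm.

17.9 dpm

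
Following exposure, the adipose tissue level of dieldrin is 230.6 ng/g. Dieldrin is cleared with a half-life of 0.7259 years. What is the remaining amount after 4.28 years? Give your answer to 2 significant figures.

Number of half-lives: n = 4.28/0.7259 ≈ 5.8961.
Remaining = 230.6 × (1/2)^5.8961 = 230.6 × 0.016791 ≈ 3.8721 ng/g.

3.9 ng/g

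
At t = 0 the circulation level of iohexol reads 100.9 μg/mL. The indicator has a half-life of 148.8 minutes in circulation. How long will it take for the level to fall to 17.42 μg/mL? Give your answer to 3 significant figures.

Fraction remaining = 17.42/100.9 ≈ 0.17265.
n = log₂(100.9/17.42) = ln(5.7922)/ln 2 ≈ 2.5341 half-lives.
t = n × t½ = 2.5341 × 148.8 ≈ 377.08 minutes.

377 minutes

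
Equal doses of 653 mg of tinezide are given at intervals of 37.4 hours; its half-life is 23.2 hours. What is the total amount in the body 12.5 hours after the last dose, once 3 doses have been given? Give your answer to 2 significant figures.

The 3 doses were given 87.3, 49.9, 12.5 hours ago.
Total = 653·(1/2)^(87.3/23.2) + 653·(1/2)^(49.9/23.2) + 653·(1/2)^(12.5/23.2)
      = 48.101 + 147.04 + 449.49 ≈ 644.63 mg.

640 mg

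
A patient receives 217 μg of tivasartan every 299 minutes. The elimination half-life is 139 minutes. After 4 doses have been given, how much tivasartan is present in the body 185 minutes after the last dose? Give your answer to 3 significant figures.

111 μg

The 4 doses were given 1082, 783, 484, 185 minutes ago.
Total = 217·(1/2)^(1082/139) + 217·(1/2)^(783/139) + 217·(1/2)^(484/139) + 217·(1/2)^(185/139)
      = 0.98444 + 4.3725 + 19.421 + 86.26 ≈ 111.04 μg.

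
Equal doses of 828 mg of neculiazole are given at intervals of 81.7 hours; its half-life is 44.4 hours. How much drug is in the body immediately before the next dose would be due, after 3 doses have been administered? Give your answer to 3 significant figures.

314 mg

The 3 doses were given 245.1, 163.4, 81.7 hours ago.
Total = 828·(1/2)^(245.1/44.4) + 828·(1/2)^(163.4/44.4) + 828·(1/2)^(81.7/44.4)
      = 18.041 + 64.593 + 231.26 ≈ 313.9 mg.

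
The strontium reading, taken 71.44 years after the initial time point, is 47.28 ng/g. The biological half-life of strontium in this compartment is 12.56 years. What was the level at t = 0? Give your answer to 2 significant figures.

Number of half-lives elapsed: n = 71.44/12.56 ≈ 5.6879.
A₀ = A × 2^n = 47.28 × 2^5.6879 = 47.28 × 51.55 ≈ 2437.3 ng/g.

2400 ng/g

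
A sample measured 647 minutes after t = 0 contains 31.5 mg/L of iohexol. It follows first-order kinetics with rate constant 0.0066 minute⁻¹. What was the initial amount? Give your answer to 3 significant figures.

t½ = ln 2 / k = 0.69315 / 0.0066 ≈ 105.02 minutes.
Number of half-lives elapsed: n = 647/105.02 ≈ 6.1606.
A₀ = A × 2^n = 31.5 × 2^6.1606 = 31.5 × 71.536 ≈ 2253.4 mg/L.

2250 mg/L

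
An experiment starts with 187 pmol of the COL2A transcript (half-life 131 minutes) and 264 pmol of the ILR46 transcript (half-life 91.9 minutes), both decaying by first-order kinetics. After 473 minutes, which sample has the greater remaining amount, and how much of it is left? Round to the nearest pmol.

COL2A transcript, 15 pmol

COL2A transcript: 187 × (1/2)^3.6107 ≈ 15.308 pmol.
ILR46 transcript: 264 × (1/2)^5.1469 ≈ 7.4513 pmol.
COL2A transcript has more remaining, at ≈ 15.308 pmol.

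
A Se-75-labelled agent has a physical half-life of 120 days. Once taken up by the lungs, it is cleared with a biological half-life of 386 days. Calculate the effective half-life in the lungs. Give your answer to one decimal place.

1/t_eff = 1/t_phys + 1/t_biol = 1/120 + 1/386 = 0.010924 per day.
t_eff = 120 × 386 / (120 + 386) ≈ 91.542 days.

91.5 days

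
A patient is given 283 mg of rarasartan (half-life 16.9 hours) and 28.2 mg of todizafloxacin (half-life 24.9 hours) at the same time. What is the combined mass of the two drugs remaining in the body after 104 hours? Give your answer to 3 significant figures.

5.53 mg

rarasartan: 283 × (1/2)^(104/16.9) = 283 × (1/2)^6.1538 ≈ 3.9746 mg.
todizafloxacin: 28.2 × (1/2)^(104/24.9) = 28.2 × (1/2)^4.1767 ≈ 1.5593 mg.
Total = 3.9746 + 1.5593 ≈ 5.5339 mg.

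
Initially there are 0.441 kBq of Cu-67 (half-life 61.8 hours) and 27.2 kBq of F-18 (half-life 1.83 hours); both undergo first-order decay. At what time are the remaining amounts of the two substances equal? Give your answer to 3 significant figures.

Set 0.441·(1/2)^(t/61.8) = 27.2·(1/2)^(t/1.83).
Taking log₂: log₂(0.441/27.2) = t·(1/61.8 − 1/1.83).
log₂(0.016213) = -5.9467; 1/61.8 − 1/1.83 = -0.53027.
t = -5.9467 / -0.53027 ≈ 11.215 hours.

11.2 hours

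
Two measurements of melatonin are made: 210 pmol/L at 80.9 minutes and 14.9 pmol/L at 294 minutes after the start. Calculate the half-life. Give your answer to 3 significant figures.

55.8 minutes

Over Δt = 294 − 80.9 = 213.1 minutes, the level fell by a factor of 210/14.9 ≈ 14.094.
n = log₂(14.094) ≈ 3.817 half-lives, so t½ = 213.1/3.817 ≈ 55.829 minutes.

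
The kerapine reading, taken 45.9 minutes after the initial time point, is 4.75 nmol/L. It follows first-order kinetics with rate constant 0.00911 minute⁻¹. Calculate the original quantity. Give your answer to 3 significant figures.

7.22 nmol/L

t½ = ln 2 / λ = 0.69315 / 0.00911 ≈ 76.086 minutes.
Number of half-lives elapsed: n = 45.9/76.086 ≈ 0.60326.
A₀ = A × 2^n = 4.75 × 2^0.60326 = 4.75 × 1.5191 ≈ 7.2159 nmol/L.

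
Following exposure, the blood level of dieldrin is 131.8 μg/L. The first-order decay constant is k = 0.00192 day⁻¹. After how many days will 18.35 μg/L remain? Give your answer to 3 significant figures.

1030 days

t½ = ln 2 / k = 0.69315 / 0.00192 ≈ 361.01 days.
Fraction remaining = 18.35/131.8 ≈ 0.13923.
n = log₂(131.8/18.35) = ln(7.1826)/ln 2 ≈ 2.8445 half-lives.
t = n × t½ = 2.8445 × 361.01 ≈ 1026.9 days.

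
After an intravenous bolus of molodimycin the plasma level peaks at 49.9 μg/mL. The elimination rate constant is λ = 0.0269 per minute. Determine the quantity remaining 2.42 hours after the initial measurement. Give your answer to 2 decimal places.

1.00 μg/mL

t½ = ln 2 / λ = 0.69315 / 0.0269 ≈ 25.768 minutes.
Convert the elapsed time: 2.42 hours = 145.2 minutes.
Number of half-lives: n = 145.2/25.768 ≈ 5.635.
Remaining = 49.9 × (1/2)^5.635 = 49.9 × 0.020123 ≈ 1.0041 μg/mL.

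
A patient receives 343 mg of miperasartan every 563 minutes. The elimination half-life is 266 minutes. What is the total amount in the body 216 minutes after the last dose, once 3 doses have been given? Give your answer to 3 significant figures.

251 mg

The 3 doses were given 1342, 779, 216 minutes ago.
Total = 343·(1/2)^(1342/266) + 343·(1/2)^(779/266) + 343·(1/2)^(216/266)
      = 10.389 + 45.051 + 195.37 ≈ 250.81 mg.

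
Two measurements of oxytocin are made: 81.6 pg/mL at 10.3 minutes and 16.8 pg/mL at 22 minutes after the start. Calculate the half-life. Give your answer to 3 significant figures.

Over Δt = 22 − 10.3 = 11.7 minutes, the level fell by a factor of 81.6/16.8 ≈ 4.8571.
n = log₂(4.8571) ≈ 2.2801 half-lives, so t½ = 11.7/2.2801 ≈ 5.1313 minutes.

5.13 minutes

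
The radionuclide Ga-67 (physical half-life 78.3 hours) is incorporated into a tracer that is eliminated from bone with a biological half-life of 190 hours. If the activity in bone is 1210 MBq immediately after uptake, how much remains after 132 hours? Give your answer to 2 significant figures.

230 MBq

1/t_eff = 1/t_phys + 1/t_biol = 1/78.3 + 1/190 = 0.018035 per hour.
t_eff = 78.3 × 190 / (78.3 + 190) ≈ 55.449 hours.
Remaining = 1210 × (1/2)^(132/55.449) = 1210 × (1/2)^2.3806 ≈ 232.36 MBq.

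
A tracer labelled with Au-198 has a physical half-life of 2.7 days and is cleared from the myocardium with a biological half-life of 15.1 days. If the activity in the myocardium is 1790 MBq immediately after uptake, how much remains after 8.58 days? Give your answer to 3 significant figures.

1/t_eff = 1/t_phys + 1/t_biol = 1/2.7 + 1/15.1 = 0.4366 per day.
t_eff = 2.7 × 15.1 / (2.7 + 15.1) ≈ 2.2904 days.
Remaining = 1790 × (1/2)^(8.58/2.2904) = 1790 × (1/2)^3.746 ≈ 133.41 MBq.

133 MBq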